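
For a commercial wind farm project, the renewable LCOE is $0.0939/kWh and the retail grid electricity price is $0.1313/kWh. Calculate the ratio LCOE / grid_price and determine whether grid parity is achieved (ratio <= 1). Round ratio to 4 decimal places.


Compare LCOE to grid price:
  LCOE = $0.0939/kWh, Grid price = $0.1313/kWh
  Ratio = LCOE / grid_price = 0.0939 / 0.1313 = 0.7152
  Grid parity achieved (ratio <= 1)? yes

0.7152


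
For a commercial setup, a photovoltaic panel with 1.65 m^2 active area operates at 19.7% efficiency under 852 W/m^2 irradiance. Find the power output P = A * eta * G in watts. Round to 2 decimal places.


Use the solar power formula P = A * eta * G.
Given: A = 1.65 m^2, eta = 0.197, G = 852 W/m^2
P = 1.65 * 0.197 * 852
P = 276.94 W

276.94


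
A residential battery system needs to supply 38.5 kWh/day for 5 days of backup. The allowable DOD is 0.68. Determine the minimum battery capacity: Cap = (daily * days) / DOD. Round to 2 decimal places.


Total energy needed = daily * days = 38.5 * 5 = 192.5 kWh
Account for depth of discharge:
  Cap = total_energy / DOD = 192.5 / 0.68
  Cap = 283.09 kWh

283.09


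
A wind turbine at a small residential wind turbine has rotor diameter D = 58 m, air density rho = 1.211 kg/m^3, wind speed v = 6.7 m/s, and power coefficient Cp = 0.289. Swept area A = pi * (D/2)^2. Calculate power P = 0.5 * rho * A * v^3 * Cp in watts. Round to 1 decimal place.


Step 1 -- Compute swept area:
  A = pi * (D/2)^2 = pi * (58/2)^2 = 2642.08 m^2
Step 2 -- Apply wind power equation:
  P = 0.5 * rho * A * v^3 * Cp
  v^3 = 6.7^3 = 300.763
  P = 0.5 * 1.211 * 2642.08 * 300.763 * 0.289
  P = 139053.6 W

139053.6


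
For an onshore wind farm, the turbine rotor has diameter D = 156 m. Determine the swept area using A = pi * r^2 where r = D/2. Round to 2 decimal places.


Compute the rotor radius:
  r = D / 2 = 156 / 2 = 78.0 m
Calculate swept area:
  A = pi * r^2 = pi * 78.0^2
  A = 19113.45 m^2

19113.45


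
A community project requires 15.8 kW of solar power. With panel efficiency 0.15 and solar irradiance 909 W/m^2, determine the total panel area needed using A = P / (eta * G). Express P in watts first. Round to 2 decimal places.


Convert target power to watts: P = 15.8 * 1000 = 15800.0 W
Compute denominator: eta * G = 0.15 * 909 = 136.35
Required area A = P / (eta * G) = 15800.0 / 136.35
A = 115.88 m^2

115.88


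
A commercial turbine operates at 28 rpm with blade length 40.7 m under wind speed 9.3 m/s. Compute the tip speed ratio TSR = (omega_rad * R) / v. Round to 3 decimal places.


Convert rotational speed to rad/s:
  omega = 28 * 2 * pi / 60 = 2.9322 rad/s
Compute tip speed:
  v_tip = omega * R = 2.9322 * 40.7 = 119.339 m/s
Tip speed ratio:
  TSR = v_tip / v_wind = 119.339 / 9.3 = 12.832

12.832


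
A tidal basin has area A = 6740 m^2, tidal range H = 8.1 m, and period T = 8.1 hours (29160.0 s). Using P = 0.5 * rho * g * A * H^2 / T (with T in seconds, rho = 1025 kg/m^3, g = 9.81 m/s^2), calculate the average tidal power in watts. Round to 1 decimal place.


Convert period to seconds: T = 8.1 * 3600 = 29160.0 s
H^2 = 8.1^2 = 65.61
P = 0.5 * rho * g * A * H^2 / T
P = 0.5 * 1025 * 9.81 * 6740 * 65.61 / 29160.0
P = 76243.9 W

76243.9


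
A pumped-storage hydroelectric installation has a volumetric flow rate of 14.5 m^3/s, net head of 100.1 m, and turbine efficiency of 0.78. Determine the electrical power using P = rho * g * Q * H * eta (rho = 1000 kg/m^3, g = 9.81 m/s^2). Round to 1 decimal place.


Apply the hydropower formula P = rho * g * Q * H * eta
rho * g = 1000 * 9.81 = 9810.0
P = 9810.0 * 14.5 * 100.1 * 0.78
P = 11106205.1 W

11106205.1


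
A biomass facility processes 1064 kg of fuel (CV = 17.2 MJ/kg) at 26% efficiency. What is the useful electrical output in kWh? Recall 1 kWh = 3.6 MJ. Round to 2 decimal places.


Total energy = mass * CV = 1064 * 17.2 = 18300.8 MJ
Useful energy = total * eta = 18300.8 * 0.26 = 4758.21 MJ
Convert to kWh: 4758.21 / 3.6
Useful energy = 1321.72 kWh

1321.72


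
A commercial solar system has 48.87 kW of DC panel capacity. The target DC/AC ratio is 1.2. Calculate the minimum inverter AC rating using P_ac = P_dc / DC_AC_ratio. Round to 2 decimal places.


The inverter AC capacity is determined by the DC/AC ratio.
Given: P_dc = 48.87 kW, DC/AC ratio = 1.2
P_ac = P_dc / ratio = 48.87 / 1.2
P_ac = 40.73 kW

40.73


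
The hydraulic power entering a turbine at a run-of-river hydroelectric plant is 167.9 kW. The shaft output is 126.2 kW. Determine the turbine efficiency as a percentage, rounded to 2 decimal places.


Turbine efficiency = (output power / input power) * 100
eta = (126.2 / 167.9) * 100
eta = 75.16%

75.16


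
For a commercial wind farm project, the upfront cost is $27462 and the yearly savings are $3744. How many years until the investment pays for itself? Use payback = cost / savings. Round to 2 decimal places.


Simple payback period = initial cost / annual savings
Payback = 27462 / 3744
Payback = 7.33 years

7.33


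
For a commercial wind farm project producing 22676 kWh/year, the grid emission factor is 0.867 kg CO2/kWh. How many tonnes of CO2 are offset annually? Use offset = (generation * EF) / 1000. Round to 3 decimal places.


CO2 offset in kg = generation * emission_factor
CO2 offset = 22676 * 0.867 = 19660.09 kg
Convert to tonnes:
  CO2 offset = 19660.09 / 1000 = 19.660 tonnes

19.660


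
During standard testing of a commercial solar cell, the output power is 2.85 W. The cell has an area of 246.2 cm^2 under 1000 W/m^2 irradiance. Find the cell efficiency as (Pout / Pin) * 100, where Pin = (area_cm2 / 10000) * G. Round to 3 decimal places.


First compute the input power:
  Pin = area_cm2 / 10000 * G = 246.2 / 10000 * 1000 = 24.62 W
Then compute efficiency:
  Efficiency = (Pout / Pin) * 100 = (2.85 / 24.62) * 100
  Efficiency = 11.576%

11.576


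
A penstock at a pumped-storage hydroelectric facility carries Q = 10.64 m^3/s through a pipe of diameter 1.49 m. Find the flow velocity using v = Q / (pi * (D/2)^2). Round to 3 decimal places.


Compute pipe cross-sectional area:
  A = pi * (D/2)^2 = pi * (1.49/2)^2 = 1.7437 m^2
Calculate velocity:
  v = Q / A = 10.64 / 1.7437
  v = 6.102 m/s

6.102


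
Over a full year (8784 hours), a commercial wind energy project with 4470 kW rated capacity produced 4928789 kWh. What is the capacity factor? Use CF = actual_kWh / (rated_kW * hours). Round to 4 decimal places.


Capacity factor = actual output / maximum possible output
Maximum possible = rated * hours = 4470 * 8784 = 39264480 kWh
CF = 4928789 / 39264480
CF = 0.1255

0.1255


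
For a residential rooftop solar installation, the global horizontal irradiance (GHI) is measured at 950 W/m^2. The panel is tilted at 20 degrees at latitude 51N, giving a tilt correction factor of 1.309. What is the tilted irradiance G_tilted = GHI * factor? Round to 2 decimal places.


Identify the given values:
  GHI = 950 W/m^2, tilt correction factor = 1.309
Apply the formula G_tilted = GHI * factor:
  G_tilted = 950 * 1.309
  G_tilted = 1243.55 W/m^2

1243.55


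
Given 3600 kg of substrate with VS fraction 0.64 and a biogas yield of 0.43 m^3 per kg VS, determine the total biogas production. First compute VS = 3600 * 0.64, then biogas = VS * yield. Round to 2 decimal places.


Compute volatile solids:
  VS = mass * VS_fraction = 3600 * 0.64 = 2304.0 kg
Calculate biogas volume:
  Biogas = VS * specific_yield = 2304.0 * 0.43
  Biogas = 990.72 m^3

990.72


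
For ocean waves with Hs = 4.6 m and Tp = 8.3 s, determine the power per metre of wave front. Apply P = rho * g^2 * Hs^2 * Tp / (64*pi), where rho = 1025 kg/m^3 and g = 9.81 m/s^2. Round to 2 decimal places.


Apply wave power formula:
  g^2 = 9.81^2 = 96.2361
  Hs^2 = 4.6^2 = 21.16
  Numerator = rho * g^2 * Hs^2 * Tp = 1025 * 96.2361 * 21.16 * 8.3 = 17324297.62
  Denominator = 64 * pi = 201.0619
  P = 17324297.62 / 201.0619 = 86163.99 W/m

86163.99


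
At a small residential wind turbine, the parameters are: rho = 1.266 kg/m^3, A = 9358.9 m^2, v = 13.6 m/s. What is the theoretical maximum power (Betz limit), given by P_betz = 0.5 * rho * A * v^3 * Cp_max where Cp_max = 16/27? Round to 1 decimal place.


The Betz coefficient Cp_max = 16/27 = 0.5926
v^3 = 13.6^3 = 2515.456
P_betz = 0.5 * rho * A * v^3 * Cp_max
P_betz = 0.5 * 1.266 * 9358.9 * 2515.456 * 0.5926
P_betz = 8830828.7 W

8830828.7


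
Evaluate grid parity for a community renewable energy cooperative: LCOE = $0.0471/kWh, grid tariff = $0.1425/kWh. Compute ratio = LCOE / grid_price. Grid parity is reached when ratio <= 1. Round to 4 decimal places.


Compare LCOE to grid price:
  LCOE = $0.0471/kWh, Grid price = $0.1425/kWh
  Ratio = LCOE / grid_price = 0.0471 / 0.1425 = 0.3305
  Grid parity achieved (ratio <= 1)? yes

0.3305


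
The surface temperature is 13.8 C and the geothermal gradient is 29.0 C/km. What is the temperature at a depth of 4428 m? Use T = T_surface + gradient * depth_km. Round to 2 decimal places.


Convert depth to km: 4428 / 1000 = 4.428 km
Temperature increase = gradient * depth_km = 29.0 * 4.428 = 128.41 C
Temperature at depth = T_surface + delta_T = 13.8 + 128.41
T = 142.21 C

142.21


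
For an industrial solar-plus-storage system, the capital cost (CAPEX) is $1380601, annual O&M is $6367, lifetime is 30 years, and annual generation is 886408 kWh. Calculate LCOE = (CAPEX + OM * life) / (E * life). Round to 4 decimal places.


Total cost = CAPEX + OM * lifetime = 1380601 + 6367 * 30 = 1380601 + 191010 = 1571611
Total generation = annual * lifetime = 886408 * 30 = 26592240 kWh
LCOE = 1571611 / 26592240
LCOE = 0.0591 $/kWh

0.0591


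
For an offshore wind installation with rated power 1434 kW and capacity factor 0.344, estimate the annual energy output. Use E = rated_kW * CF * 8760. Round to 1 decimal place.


Annual energy = rated_kW * capacity_factor * hours_per_year
Given: P_rated = 1434 kW, CF = 0.344, hours = 8760
E = 1434 * 0.344 * 8760
E = 4321273.0 kWh

4321273.0


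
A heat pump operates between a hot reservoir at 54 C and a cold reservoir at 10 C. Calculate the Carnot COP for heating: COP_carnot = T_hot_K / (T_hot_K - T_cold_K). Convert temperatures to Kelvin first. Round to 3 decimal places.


Convert to Kelvin:
  T_hot = 54 + 273.15 = 327.15 K
  T_cold = 10 + 273.15 = 283.15 K
Apply Carnot COP formula:
  COP = T_hot_K / (T_hot_K - T_cold_K) = 327.15 / 44.0
  COP = 7.435

7.435


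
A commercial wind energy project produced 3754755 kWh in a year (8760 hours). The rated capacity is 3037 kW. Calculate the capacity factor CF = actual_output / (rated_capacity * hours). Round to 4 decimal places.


Capacity factor = actual output / maximum possible output
Maximum possible = rated * hours = 3037 * 8760 = 26604120 kWh
CF = 3754755 / 26604120
CF = 0.1411

0.1411


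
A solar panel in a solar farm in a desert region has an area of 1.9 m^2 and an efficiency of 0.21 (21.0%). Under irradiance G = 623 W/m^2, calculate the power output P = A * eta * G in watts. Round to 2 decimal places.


Use the solar power formula P = A * eta * G.
Given: A = 1.9 m^2, eta = 0.21, G = 623 W/m^2
P = 1.9 * 0.21 * 623
P = 248.58 W

248.58


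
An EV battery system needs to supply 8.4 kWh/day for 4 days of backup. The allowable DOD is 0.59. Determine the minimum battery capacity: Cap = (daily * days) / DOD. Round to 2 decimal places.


Total energy needed = daily * days = 8.4 * 4 = 33.6 kWh
Account for depth of discharge:
  Cap = total_energy / DOD = 33.6 / 0.59
  Cap = 56.95 kWh

56.95


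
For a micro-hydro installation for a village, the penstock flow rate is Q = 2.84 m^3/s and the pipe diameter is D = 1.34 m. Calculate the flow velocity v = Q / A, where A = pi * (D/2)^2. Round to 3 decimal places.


Compute pipe cross-sectional area:
  A = pi * (D/2)^2 = pi * (1.34/2)^2 = 1.4103 m^2
Calculate velocity:
  v = Q / A = 2.84 / 1.4103
  v = 2.014 m/s

2.014


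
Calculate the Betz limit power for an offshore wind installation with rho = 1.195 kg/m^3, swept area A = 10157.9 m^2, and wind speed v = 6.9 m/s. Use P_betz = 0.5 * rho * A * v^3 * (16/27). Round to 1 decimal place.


The Betz coefficient Cp_max = 16/27 = 0.5926
v^3 = 6.9^3 = 328.509
P_betz = 0.5 * rho * A * v^3 * Cp_max
P_betz = 0.5 * 1.195 * 10157.9 * 328.509 * 0.5926
P_betz = 1181531.6 W

1181531.6


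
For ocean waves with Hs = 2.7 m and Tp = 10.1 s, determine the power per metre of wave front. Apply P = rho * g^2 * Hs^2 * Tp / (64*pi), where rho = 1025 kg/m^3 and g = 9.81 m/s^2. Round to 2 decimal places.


Apply wave power formula:
  g^2 = 9.81^2 = 96.2361
  Hs^2 = 2.7^2 = 7.29
  Numerator = rho * g^2 * Hs^2 * Tp = 1025 * 96.2361 * 7.29 * 10.1 = 7262912.0
  Denominator = 64 * pi = 201.0619
  P = 7262912.0 / 201.0619 = 36122.76 W/m

36122.76


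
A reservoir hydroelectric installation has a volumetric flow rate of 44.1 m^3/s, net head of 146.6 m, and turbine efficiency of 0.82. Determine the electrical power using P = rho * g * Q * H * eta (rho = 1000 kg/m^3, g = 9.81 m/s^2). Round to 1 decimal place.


Apply the hydropower formula P = rho * g * Q * H * eta
rho * g = 1000 * 9.81 = 9810.0
P = 9810.0 * 44.1 * 146.6 * 0.82
P = 52006235.7 W

52006235.7


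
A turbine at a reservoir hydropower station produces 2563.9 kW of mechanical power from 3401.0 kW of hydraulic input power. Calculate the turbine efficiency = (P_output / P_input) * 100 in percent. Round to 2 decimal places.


Turbine efficiency = (output power / input power) * 100
eta = (2563.9 / 3401.0) * 100
eta = 75.39%

75.39


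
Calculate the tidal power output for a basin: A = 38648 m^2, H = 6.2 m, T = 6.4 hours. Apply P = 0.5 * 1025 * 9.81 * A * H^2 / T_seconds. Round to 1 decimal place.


Convert period to seconds: T = 6.4 * 3600 = 23040.0 s
H^2 = 6.2^2 = 38.44
P = 0.5 * rho * g * A * H^2 / T
P = 0.5 * 1025 * 9.81 * 38648 * 38.44 / 23040.0
P = 324183.4 W

324183.4


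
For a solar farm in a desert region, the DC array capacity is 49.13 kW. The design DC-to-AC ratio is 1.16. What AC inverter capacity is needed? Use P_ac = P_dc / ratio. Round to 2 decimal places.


The inverter AC capacity is determined by the DC/AC ratio.
Given: P_dc = 49.13 kW, DC/AC ratio = 1.16
P_ac = P_dc / ratio = 49.13 / 1.16
P_ac = 42.35 kW

42.35


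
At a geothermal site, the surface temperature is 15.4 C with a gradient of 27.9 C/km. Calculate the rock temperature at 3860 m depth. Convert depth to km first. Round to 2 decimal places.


Convert depth to km: 3860 / 1000 = 3.86 km
Temperature increase = gradient * depth_km = 27.9 * 3.86 = 107.69 C
Temperature at depth = T_surface + delta_T = 15.4 + 107.69
T = 123.09 C

123.09


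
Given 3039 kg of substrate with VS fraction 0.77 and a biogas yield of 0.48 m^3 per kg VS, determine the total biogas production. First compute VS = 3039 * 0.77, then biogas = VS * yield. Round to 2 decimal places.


Compute volatile solids:
  VS = mass * VS_fraction = 3039 * 0.77 = 2340.03 kg
Calculate biogas volume:
  Biogas = VS * specific_yield = 2340.03 * 0.48
  Biogas = 1123.21 m^3

1123.21


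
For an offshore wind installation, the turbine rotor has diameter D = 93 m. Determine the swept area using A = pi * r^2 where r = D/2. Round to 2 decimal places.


Compute the rotor radius:
  r = D / 2 = 93 / 2 = 46.5 m
Calculate swept area:
  A = pi * r^2 = pi * 46.5^2
  A = 6792.91 m^2

6792.91


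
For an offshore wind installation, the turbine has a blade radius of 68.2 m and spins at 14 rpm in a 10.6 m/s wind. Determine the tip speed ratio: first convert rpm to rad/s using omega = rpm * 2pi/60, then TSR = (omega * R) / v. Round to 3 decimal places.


Convert rotational speed to rad/s:
  omega = 14 * 2 * pi / 60 = 1.4661 rad/s
Compute tip speed:
  v_tip = omega * R = 1.4661 * 68.2 = 99.986 m/s
Tip speed ratio:
  TSR = v_tip / v_wind = 99.986 / 10.6 = 9.433

9.433


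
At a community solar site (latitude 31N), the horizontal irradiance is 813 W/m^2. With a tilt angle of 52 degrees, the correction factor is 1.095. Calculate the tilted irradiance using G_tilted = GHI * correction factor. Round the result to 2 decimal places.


Identify the given values:
  GHI = 813 W/m^2, tilt correction factor = 1.095
Apply the formula G_tilted = GHI * factor:
  G_tilted = 813 * 1.095
  G_tilted = 890.24 W/m^2

890.24


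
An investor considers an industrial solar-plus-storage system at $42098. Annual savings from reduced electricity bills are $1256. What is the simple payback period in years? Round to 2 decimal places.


Simple payback period = initial cost / annual savings
Payback = 42098 / 1256
Payback = 33.52 years

33.52


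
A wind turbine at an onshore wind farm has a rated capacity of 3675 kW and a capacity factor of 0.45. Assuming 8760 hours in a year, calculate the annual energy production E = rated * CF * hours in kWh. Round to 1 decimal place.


Annual energy = rated_kW * capacity_factor * hours_per_year
Given: P_rated = 3675 kW, CF = 0.45, hours = 8760
E = 3675 * 0.45 * 8760
E = 14486850.0 kWh

14486850.0


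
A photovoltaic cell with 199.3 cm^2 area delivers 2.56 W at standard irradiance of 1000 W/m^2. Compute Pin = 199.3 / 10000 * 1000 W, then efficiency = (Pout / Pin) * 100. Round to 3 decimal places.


First compute the input power:
  Pin = area_cm2 / 10000 * G = 199.3 / 10000 * 1000 = 19.93 W
Then compute efficiency:
  Efficiency = (Pout / Pin) * 100 = (2.56 / 19.93) * 100
  Efficiency = 12.845%

12.845


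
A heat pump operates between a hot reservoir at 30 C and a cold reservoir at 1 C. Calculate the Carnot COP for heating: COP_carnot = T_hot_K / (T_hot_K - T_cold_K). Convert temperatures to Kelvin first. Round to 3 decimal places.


Convert to Kelvin:
  T_hot = 30 + 273.15 = 303.15 K
  T_cold = 1 + 273.15 = 274.15 K
Apply Carnot COP formula:
  COP = T_hot_K / (T_hot_K - T_cold_K) = 303.15 / 29.0
  COP = 10.453

10.453


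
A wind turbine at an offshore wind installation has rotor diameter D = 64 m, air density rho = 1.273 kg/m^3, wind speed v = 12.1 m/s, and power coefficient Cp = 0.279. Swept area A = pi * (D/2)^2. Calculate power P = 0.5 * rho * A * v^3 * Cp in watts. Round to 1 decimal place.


Step 1 -- Compute swept area:
  A = pi * (D/2)^2 = pi * (64/2)^2 = 3216.99 m^2
Step 2 -- Apply wind power equation:
  P = 0.5 * rho * A * v^3 * Cp
  v^3 = 12.1^3 = 1771.561
  P = 0.5 * 1.273 * 3216.99 * 1771.561 * 0.279
  P = 1012065.3 W

1012065.3


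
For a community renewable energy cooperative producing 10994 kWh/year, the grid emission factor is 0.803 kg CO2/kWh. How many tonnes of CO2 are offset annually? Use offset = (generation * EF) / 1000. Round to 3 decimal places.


CO2 offset in kg = generation * emission_factor
CO2 offset = 10994 * 0.803 = 8828.18 kg
Convert to tonnes:
  CO2 offset = 8828.18 / 1000 = 8.828 tonnes

8.828


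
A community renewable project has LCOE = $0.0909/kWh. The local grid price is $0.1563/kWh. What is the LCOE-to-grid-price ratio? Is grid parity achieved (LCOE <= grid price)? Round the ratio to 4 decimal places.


Compare LCOE to grid price:
  LCOE = $0.0909/kWh, Grid price = $0.1563/kWh
  Ratio = LCOE / grid_price = 0.0909 / 0.1563 = 0.5816
  Grid parity achieved (ratio <= 1)? yes

0.5816


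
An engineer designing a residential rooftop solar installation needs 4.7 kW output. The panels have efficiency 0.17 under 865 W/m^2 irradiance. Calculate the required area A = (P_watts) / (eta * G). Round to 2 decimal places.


Convert target power to watts: P = 4.7 * 1000 = 4700.0 W
Compute denominator: eta * G = 0.17 * 865 = 147.05
Required area A = P / (eta * G) = 4700.0 / 147.05
A = 31.96 m^2

31.96


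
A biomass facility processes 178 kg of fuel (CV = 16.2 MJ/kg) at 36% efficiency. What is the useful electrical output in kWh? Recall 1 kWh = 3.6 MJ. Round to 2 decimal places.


Total energy = mass * CV = 178 * 16.2 = 2883.6 MJ
Useful energy = total * eta = 2883.6 * 0.36 = 1038.1 MJ
Convert to kWh: 1038.1 / 3.6
Useful energy = 288.36 kWh

288.36


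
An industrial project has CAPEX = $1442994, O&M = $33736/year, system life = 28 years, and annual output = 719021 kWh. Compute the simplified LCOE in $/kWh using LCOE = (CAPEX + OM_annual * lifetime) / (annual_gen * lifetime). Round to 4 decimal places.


Total cost = CAPEX + OM * lifetime = 1442994 + 33736 * 28 = 1442994 + 944608 = 2387602
Total generation = annual * lifetime = 719021 * 28 = 20132588 kWh
LCOE = 2387602 / 20132588
LCOE = 0.1186 $/kWh

0.1186


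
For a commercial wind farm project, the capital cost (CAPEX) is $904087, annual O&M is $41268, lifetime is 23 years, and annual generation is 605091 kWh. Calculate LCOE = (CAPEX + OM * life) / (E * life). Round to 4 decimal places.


Total cost = CAPEX + OM * lifetime = 904087 + 41268 * 23 = 904087 + 949164 = 1853251
Total generation = annual * lifetime = 605091 * 23 = 13917093 kWh
LCOE = 1853251 / 13917093
LCOE = 0.1332 $/kWh

0.1332


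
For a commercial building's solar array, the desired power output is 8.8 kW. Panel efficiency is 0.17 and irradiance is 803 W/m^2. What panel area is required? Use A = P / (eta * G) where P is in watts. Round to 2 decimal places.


Convert target power to watts: P = 8.8 * 1000 = 8800.0 W
Compute denominator: eta * G = 0.17 * 803 = 136.51
Required area A = P / (eta * G) = 8800.0 / 136.51
A = 64.46 m^2

64.46


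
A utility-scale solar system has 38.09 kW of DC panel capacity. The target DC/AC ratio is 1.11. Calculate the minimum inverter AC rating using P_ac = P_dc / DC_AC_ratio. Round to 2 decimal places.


The inverter AC capacity is determined by the DC/AC ratio.
Given: P_dc = 38.09 kW, DC/AC ratio = 1.11
P_ac = P_dc / ratio = 38.09 / 1.11
P_ac = 34.32 kW

34.32


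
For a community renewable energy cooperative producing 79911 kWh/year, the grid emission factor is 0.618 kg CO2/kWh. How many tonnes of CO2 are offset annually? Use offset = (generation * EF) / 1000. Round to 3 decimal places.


CO2 offset in kg = generation * emission_factor
CO2 offset = 79911 * 0.618 = 49385.0 kg
Convert to tonnes:
  CO2 offset = 49385.0 / 1000 = 49.385 tonnes

49.385


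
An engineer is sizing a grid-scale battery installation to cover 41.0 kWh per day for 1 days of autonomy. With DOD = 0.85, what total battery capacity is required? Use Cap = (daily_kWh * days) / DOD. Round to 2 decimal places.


Total energy needed = daily * days = 41.0 * 1 = 41.0 kWh
Account for depth of discharge:
  Cap = total_energy / DOD = 41.0 / 0.85
  Cap = 48.24 kWh

48.24


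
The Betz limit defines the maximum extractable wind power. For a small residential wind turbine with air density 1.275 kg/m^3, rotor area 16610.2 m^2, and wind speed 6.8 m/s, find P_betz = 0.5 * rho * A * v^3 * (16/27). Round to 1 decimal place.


The Betz coefficient Cp_max = 16/27 = 0.5926
v^3 = 6.8^3 = 314.432
P_betz = 0.5 * rho * A * v^3 * Cp_max
P_betz = 0.5 * 1.275 * 16610.2 * 314.432 * 0.5926
P_betz = 1973049.6 W

1973049.6


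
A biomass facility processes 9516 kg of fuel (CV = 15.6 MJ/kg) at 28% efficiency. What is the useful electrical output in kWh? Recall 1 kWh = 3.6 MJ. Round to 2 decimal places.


Total energy = mass * CV = 9516 * 15.6 = 148449.6 MJ
Useful energy = total * eta = 148449.6 * 0.28 = 41565.89 MJ
Convert to kWh: 41565.89 / 3.6
Useful energy = 11546.08 kWh

11546.08


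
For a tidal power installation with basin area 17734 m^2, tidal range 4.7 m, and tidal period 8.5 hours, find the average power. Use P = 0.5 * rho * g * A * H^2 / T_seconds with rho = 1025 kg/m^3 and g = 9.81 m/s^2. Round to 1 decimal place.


Convert period to seconds: T = 8.5 * 3600 = 30600.0 s
H^2 = 4.7^2 = 22.09
P = 0.5 * rho * g * A * H^2 / T
P = 0.5 * 1025 * 9.81 * 17734 * 22.09 / 30600.0
P = 64364.1 W

64364.1


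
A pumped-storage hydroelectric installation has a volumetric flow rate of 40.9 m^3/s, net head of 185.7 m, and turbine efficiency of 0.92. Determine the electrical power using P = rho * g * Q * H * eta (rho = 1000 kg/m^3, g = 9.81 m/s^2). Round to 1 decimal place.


Apply the hydropower formula P = rho * g * Q * H * eta
rho * g = 1000 * 9.81 = 9810.0
P = 9810.0 * 40.9 * 185.7 * 0.92
P = 68547567.3 W

68547567.3


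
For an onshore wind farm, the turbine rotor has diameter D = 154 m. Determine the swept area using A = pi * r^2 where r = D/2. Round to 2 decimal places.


Compute the rotor radius:
  r = D / 2 = 154 / 2 = 77.0 m
Calculate swept area:
  A = pi * r^2 = pi * 77.0^2
  A = 18626.50 m^2

18626.50


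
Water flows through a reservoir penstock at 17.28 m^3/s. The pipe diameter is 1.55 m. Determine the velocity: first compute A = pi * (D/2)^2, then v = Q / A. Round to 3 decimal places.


Compute pipe cross-sectional area:
  A = pi * (D/2)^2 = pi * (1.55/2)^2 = 1.8869 m^2
Calculate velocity:
  v = Q / A = 17.28 / 1.8869
  v = 9.158 m/s

9.158


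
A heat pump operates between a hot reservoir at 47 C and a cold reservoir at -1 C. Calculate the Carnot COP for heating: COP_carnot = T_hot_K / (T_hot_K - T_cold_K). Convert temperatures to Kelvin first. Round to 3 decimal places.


Convert to Kelvin:
  T_hot = 47 + 273.15 = 320.15 K
  T_cold = -1 + 273.15 = 272.15 K
Apply Carnot COP formula:
  COP = T_hot_K / (T_hot_K - T_cold_K) = 320.15 / 48.0
  COP = 6.670

6.670


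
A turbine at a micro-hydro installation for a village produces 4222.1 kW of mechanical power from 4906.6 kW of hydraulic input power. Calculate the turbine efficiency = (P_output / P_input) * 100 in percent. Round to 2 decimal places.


Turbine efficiency = (output power / input power) * 100
eta = (4222.1 / 4906.6) * 100
eta = 86.05%

86.05


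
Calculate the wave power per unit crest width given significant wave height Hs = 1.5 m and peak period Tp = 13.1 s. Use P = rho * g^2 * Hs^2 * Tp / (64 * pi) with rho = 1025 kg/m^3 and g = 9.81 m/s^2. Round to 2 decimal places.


Apply wave power formula:
  g^2 = 9.81^2 = 96.2361
  Hs^2 = 1.5^2 = 2.25
  Numerator = rho * g^2 * Hs^2 * Tp = 1025 * 96.2361 * 2.25 * 13.1 = 2907473.02
  Denominator = 64 * pi = 201.0619
  P = 2907473.02 / 201.0619 = 14460.58 W/m

14460.58


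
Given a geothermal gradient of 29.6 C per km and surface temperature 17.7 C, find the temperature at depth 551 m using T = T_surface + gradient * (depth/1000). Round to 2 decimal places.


Convert depth to km: 551 / 1000 = 0.551 km
Temperature increase = gradient * depth_km = 29.6 * 0.551 = 16.31 C
Temperature at depth = T_surface + delta_T = 17.7 + 16.31
T = 34.01 C

34.01


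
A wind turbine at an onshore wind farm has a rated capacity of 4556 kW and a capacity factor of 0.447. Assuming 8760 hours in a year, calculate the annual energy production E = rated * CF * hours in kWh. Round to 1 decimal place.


Annual energy = rated_kW * capacity_factor * hours_per_year
Given: P_rated = 4556 kW, CF = 0.447, hours = 8760
E = 4556 * 0.447 * 8760
E = 17840020.3 kWh

17840020.3


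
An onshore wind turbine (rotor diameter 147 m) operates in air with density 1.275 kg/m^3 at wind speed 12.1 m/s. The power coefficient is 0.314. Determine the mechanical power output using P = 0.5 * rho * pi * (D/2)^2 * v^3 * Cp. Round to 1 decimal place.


Step 1 -- Compute swept area:
  A = pi * (D/2)^2 = pi * (147/2)^2 = 16971.67 m^2
Step 2 -- Apply wind power equation:
  P = 0.5 * rho * A * v^3 * Cp
  v^3 = 12.1^3 = 1771.561
  P = 0.5 * 1.275 * 16971.67 * 1771.561 * 0.314
  P = 6018531.0 W

6018531.0


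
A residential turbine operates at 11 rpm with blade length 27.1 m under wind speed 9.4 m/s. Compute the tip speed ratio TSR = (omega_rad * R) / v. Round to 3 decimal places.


Convert rotational speed to rad/s:
  omega = 11 * 2 * pi / 60 = 1.1519 rad/s
Compute tip speed:
  v_tip = omega * R = 1.1519 * 27.1 = 31.217 m/s
Tip speed ratio:
  TSR = v_tip / v_wind = 31.217 / 9.4 = 3.321

3.321


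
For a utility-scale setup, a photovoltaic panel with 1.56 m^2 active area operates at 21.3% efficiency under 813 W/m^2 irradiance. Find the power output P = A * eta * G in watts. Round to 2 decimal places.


Use the solar power formula P = A * eta * G.
Given: A = 1.56 m^2, eta = 0.213, G = 813 W/m^2
P = 1.56 * 0.213 * 813
P = 270.14 W

270.14


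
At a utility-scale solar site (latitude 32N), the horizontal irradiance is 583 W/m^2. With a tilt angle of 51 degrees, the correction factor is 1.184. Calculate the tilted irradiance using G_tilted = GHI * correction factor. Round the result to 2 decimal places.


Identify the given values:
  GHI = 583 W/m^2, tilt correction factor = 1.184
Apply the formula G_tilted = GHI * factor:
  G_tilted = 583 * 1.184
  G_tilted = 690.27 W/m^2

690.27


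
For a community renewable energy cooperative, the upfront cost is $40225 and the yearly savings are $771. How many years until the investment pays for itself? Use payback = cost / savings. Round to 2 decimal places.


Simple payback period = initial cost / annual savings
Payback = 40225 / 771
Payback = 52.17 years

52.17


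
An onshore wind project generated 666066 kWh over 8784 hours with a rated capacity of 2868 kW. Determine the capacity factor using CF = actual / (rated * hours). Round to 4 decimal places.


Capacity factor = actual output / maximum possible output
Maximum possible = rated * hours = 2868 * 8784 = 25192512 kWh
CF = 666066 / 25192512
CF = 0.0264

0.0264


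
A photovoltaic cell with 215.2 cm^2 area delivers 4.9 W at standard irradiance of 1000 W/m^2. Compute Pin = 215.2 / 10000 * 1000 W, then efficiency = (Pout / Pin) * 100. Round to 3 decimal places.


First compute the input power:
  Pin = area_cm2 / 10000 * G = 215.2 / 10000 * 1000 = 21.52 W
Then compute efficiency:
  Efficiency = (Pout / Pin) * 100 = (4.9 / 21.52) * 100
  Efficiency = 22.770%

22.770


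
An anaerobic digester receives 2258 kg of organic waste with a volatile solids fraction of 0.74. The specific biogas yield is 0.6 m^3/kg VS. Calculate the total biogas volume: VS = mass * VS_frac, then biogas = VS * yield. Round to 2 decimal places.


Compute volatile solids:
  VS = mass * VS_fraction = 2258 * 0.74 = 1670.92 kg
Calculate biogas volume:
  Biogas = VS * specific_yield = 1670.92 * 0.6
  Biogas = 1002.55 m^3

1002.55


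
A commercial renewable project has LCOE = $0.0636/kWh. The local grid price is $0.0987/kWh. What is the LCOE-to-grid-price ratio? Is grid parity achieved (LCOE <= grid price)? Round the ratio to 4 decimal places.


Compare LCOE to grid price:
  LCOE = $0.0636/kWh, Grid price = $0.0987/kWh
  Ratio = LCOE / grid_price = 0.0636 / 0.0987 = 0.6444
  Grid parity achieved (ratio <= 1)? yes

0.6444


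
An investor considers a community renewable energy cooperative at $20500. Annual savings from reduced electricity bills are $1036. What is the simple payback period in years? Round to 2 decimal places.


Simple payback period = initial cost / annual savings
Payback = 20500 / 1036
Payback = 19.79 years

19.79


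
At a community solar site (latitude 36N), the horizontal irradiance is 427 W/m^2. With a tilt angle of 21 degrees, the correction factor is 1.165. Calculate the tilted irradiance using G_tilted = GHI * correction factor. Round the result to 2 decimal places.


Identify the given values:
  GHI = 427 W/m^2, tilt correction factor = 1.165
Apply the formula G_tilted = GHI * factor:
  G_tilted = 427 * 1.165
  G_tilted = 497.46 W/m^2

497.46


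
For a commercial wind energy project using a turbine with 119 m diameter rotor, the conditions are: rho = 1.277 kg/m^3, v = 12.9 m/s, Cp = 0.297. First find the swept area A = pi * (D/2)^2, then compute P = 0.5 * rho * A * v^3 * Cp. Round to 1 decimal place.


Step 1 -- Compute swept area:
  A = pi * (D/2)^2 = pi * (119/2)^2 = 11122.02 m^2
Step 2 -- Apply wind power equation:
  P = 0.5 * rho * A * v^3 * Cp
  v^3 = 12.9^3 = 2146.689
  P = 0.5 * 1.277 * 11122.02 * 2146.689 * 0.297
  P = 4527623.3 W

4527623.3


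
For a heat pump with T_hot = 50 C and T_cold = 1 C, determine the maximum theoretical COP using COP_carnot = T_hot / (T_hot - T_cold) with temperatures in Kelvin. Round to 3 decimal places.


Convert to Kelvin:
  T_hot = 50 + 273.15 = 323.15 K
  T_cold = 1 + 273.15 = 274.15 K
Apply Carnot COP formula:
  COP = T_hot_K / (T_hot_K - T_cold_K) = 323.15 / 49.0
  COP = 6.595

6.595


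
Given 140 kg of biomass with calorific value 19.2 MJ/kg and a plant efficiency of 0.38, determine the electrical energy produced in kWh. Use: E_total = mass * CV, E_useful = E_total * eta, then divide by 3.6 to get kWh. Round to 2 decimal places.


Total energy = mass * CV = 140 * 19.2 = 2688.0 MJ
Useful energy = total * eta = 2688.0 * 0.38 = 1021.44 MJ
Convert to kWh: 1021.44 / 3.6
Useful energy = 283.73 kWh

283.73


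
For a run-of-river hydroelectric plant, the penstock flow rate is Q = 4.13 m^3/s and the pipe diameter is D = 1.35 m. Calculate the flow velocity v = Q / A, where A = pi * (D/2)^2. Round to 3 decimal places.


Compute pipe cross-sectional area:
  A = pi * (D/2)^2 = pi * (1.35/2)^2 = 1.4314 m^2
Calculate velocity:
  v = Q / A = 4.13 / 1.4314
  v = 2.885 m/s

2.885


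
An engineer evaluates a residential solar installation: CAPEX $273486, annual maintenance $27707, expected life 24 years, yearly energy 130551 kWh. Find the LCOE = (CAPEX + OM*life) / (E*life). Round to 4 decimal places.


Total cost = CAPEX + OM * lifetime = 273486 + 27707 * 24 = 273486 + 664968 = 938454
Total generation = annual * lifetime = 130551 * 24 = 3133224 kWh
LCOE = 938454 / 3133224
LCOE = 0.2995 $/kWh

0.2995


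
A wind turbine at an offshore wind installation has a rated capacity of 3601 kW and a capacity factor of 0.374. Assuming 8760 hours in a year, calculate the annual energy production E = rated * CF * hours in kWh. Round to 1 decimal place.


Annual energy = rated_kW * capacity_factor * hours_per_year
Given: P_rated = 3601 kW, CF = 0.374, hours = 8760
E = 3601 * 0.374 * 8760
E = 11797740.2 kWh

11797740.2


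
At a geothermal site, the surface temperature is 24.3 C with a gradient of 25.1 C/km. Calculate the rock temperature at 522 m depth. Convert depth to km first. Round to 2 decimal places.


Convert depth to km: 522 / 1000 = 0.522 km
Temperature increase = gradient * depth_km = 25.1 * 0.522 = 13.1 C
Temperature at depth = T_surface + delta_T = 24.3 + 13.1
T = 37.40 C

37.40


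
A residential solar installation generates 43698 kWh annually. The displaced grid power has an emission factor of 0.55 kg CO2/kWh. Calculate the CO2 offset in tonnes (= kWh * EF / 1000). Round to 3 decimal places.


CO2 offset in kg = generation * emission_factor
CO2 offset = 43698 * 0.55 = 24033.9 kg
Convert to tonnes:
  CO2 offset = 24033.9 / 1000 = 24.034 tonnes

24.034


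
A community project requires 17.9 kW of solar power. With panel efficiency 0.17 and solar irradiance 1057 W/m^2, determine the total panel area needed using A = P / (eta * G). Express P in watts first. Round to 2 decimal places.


Convert target power to watts: P = 17.9 * 1000 = 17900.0 W
Compute denominator: eta * G = 0.17 * 1057 = 179.69
Required area A = P / (eta * G) = 17900.0 / 179.69
A = 99.62 m^2

99.62


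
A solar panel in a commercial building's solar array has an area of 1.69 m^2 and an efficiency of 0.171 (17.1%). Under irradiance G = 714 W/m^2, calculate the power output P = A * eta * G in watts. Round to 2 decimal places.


Use the solar power formula P = A * eta * G.
Given: A = 1.69 m^2, eta = 0.171, G = 714 W/m^2
P = 1.69 * 0.171 * 714
P = 206.34 W

206.34


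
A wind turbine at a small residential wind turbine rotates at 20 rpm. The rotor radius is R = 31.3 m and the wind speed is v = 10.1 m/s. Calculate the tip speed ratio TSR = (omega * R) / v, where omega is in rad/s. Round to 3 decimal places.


Convert rotational speed to rad/s:
  omega = 20 * 2 * pi / 60 = 2.0944 rad/s
Compute tip speed:
  v_tip = omega * R = 2.0944 * 31.3 = 65.555 m/s
Tip speed ratio:
  TSR = v_tip / v_wind = 65.555 / 10.1 = 6.491

6.491


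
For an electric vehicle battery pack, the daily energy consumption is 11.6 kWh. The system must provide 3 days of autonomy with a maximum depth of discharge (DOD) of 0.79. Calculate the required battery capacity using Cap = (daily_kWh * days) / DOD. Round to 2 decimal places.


Total energy needed = daily * days = 11.6 * 3 = 34.8 kWh
Account for depth of discharge:
  Cap = total_energy / DOD = 34.8 / 0.79
  Cap = 44.05 kWh

44.05


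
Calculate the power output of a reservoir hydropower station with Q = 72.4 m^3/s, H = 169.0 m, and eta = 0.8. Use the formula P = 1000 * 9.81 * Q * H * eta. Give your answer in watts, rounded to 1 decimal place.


Apply the hydropower formula P = rho * g * Q * H * eta
rho * g = 1000 * 9.81 = 9810.0
P = 9810.0 * 72.4 * 169.0 * 0.8
P = 96024988.8 W

96024988.8


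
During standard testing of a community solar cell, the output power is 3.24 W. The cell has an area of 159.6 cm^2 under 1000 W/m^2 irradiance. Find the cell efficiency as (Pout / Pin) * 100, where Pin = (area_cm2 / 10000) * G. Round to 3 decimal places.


First compute the input power:
  Pin = area_cm2 / 10000 * G = 159.6 / 10000 * 1000 = 15.96 W
Then compute efficiency:
  Efficiency = (Pout / Pin) * 100 = (3.24 / 15.96) * 100
  Efficiency = 20.301%

20.301


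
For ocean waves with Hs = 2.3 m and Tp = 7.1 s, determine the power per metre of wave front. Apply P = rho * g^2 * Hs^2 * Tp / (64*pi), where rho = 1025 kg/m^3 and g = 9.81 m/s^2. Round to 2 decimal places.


Apply wave power formula:
  g^2 = 9.81^2 = 96.2361
  Hs^2 = 2.3^2 = 5.29
  Numerator = rho * g^2 * Hs^2 * Tp = 1025 * 96.2361 * 5.29 * 7.1 = 3704894.97
  Denominator = 64 * pi = 201.0619
  P = 3704894.97 / 201.0619 = 18426.64 W/m

18426.64


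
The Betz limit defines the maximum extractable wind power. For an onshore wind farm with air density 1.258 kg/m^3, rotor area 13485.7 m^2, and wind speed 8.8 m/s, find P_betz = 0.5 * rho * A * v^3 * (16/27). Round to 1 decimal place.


The Betz coefficient Cp_max = 16/27 = 0.5926
v^3 = 8.8^3 = 681.472
P_betz = 0.5 * rho * A * v^3 * Cp_max
P_betz = 0.5 * 1.258 * 13485.7 * 681.472 * 0.5926
P_betz = 3425534.7 W

3425534.7


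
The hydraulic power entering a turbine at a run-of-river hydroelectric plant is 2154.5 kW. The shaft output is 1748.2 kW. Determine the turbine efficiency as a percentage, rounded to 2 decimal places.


Turbine efficiency = (output power / input power) * 100
eta = (1748.2 / 2154.5) * 100
eta = 81.14%

81.14


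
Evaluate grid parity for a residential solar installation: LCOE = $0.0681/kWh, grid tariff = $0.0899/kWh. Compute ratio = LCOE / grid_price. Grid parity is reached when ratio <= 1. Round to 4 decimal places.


Compare LCOE to grid price:
  LCOE = $0.0681/kWh, Grid price = $0.0899/kWh
  Ratio = LCOE / grid_price = 0.0681 / 0.0899 = 0.7575
  Grid parity achieved (ratio <= 1)? yes

0.7575


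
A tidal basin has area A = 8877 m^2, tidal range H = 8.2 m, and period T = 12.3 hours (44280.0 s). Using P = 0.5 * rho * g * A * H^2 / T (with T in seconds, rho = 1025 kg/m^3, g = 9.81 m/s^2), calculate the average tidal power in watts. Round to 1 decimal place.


Convert period to seconds: T = 12.3 * 3600 = 44280.0 s
H^2 = 8.2^2 = 67.24
P = 0.5 * rho * g * A * H^2 / T
P = 0.5 * 1025 * 9.81 * 8877 * 67.24 / 44280.0
P = 67771.8 W

67771.8


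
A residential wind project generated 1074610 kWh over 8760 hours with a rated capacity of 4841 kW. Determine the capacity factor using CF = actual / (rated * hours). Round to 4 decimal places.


Capacity factor = actual output / maximum possible output
Maximum possible = rated * hours = 4841 * 8760 = 42407160 kWh
CF = 1074610 / 42407160
CF = 0.0253

0.0253


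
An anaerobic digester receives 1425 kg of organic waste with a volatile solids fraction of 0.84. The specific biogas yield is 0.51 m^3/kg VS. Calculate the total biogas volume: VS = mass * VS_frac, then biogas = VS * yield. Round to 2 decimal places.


Compute volatile solids:
  VS = mass * VS_fraction = 1425 * 0.84 = 1197.0 kg
Calculate biogas volume:
  Biogas = VS * specific_yield = 1197.0 * 0.51
  Biogas = 610.47 m^3

610.47
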